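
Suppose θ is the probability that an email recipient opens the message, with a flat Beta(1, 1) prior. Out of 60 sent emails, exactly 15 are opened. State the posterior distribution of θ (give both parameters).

Observing 15 successes and 45 failures updates Beta(1, 1) by adding the success and failure counts to the two shape parameters: α = 1+15 = 16, β = 1+45 = 46.

Posterior: Beta(16, 46)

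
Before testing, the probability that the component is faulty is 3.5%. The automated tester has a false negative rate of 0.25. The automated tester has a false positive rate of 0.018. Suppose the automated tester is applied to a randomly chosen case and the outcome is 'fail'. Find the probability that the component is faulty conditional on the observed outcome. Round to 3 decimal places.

Write H for 'the component is faulty'. Prior odds H:¬H = 0.035/0.965 = 0.036269. For the 'fail' outcome, the likelihood ratio is 0.75/0.018 = 41.667.
Posterior odds = 0.036269 × 41.667 = 1.5112, so P(H|E) = 1.5112/(1+1.5112) = 0.602.

P(H | E) ≈ 0.602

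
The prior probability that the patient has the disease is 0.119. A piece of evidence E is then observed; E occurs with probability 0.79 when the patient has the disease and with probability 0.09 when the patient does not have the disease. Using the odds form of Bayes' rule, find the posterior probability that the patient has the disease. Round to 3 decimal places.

Prior odds = 0.119/(1−0.119) = 0.13507. In log-odds, ln(0.13507) = -2.0019.
Add log likelihood ratio: ln(8.7778) = 2.1722.
Posterior log-odds = 0.17029, so posterior odds = exp(0.17029) = 1.1856. Converting, P(H|E) = 1.1856/2.1856 = 0.542.

Posterior probability ≈ 0.542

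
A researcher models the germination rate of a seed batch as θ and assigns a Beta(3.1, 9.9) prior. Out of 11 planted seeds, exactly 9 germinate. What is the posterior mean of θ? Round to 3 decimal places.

Observing 9 successes and 2 failures updates Beta(3.1, 9.9) by adding the success and failure counts to the two shape parameters: α = 3.1+9 = 12.1, β = 9.9+2 = 11.9.
E[θ | data] = 12.1/(12.1+11.9) = 0.504.

Posterior mean ≈ 0.504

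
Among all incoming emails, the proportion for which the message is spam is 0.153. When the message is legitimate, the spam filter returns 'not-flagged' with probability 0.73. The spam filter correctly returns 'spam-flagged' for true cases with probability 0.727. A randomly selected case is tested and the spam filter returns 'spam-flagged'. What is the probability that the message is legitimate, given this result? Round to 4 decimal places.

Let H be the event that the message is spam. P(H) = 0.153, so P(¬H) = 0.847. With E the 'spam-flagged' result, P(E|H) = 0.727 and P(E|¬H) = 0.27.
P(E) = 0.727·0.153 + 0.27·0.847 = 0.11123 + 0.22869 = 0.33992.
By Bayes' theorem, P(H|E) = 0.11123 / 0.33992 = 0.3272. Hence P(¬H|E) = 1 − 0.3272 = 0.6728.

P(¬H | E) ≈ 0.6728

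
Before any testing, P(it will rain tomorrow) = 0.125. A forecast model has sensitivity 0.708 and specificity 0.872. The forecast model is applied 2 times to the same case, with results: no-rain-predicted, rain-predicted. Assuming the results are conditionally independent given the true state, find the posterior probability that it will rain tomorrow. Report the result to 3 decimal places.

Posterior P(H) ≈ 0.209

With H the event that it will rain tomorrow, the joint likelihood of the observed sequence is P(data|H) = 0.292·0.708 = 0.20674 and P(data|¬H) = 0.872·0.128 = 0.11162.
Bayes: P(H|data) = 0.125·0.20674 / (0.125·0.20674 + 0.875·0.11162) = 0.025842/0.12351 = 0.2092.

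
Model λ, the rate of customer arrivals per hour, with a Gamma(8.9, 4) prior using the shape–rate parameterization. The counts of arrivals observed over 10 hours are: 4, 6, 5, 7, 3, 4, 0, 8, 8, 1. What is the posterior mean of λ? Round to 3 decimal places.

Posterior mean ≈ 3.921

Total count ∑xᵢ = 46 over n = 10 hours.
Gamma is conjugate to the Poisson likelihood: posterior is Gamma(shape = 8.9+46 = 54.9, rate = 4+10 = 14).
Posterior mean = shape/rate = 54.9/14 = 3.921.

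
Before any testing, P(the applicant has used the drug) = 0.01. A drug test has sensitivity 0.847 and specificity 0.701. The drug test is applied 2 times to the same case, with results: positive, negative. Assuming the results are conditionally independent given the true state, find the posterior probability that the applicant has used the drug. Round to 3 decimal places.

Posterior P(H) ≈ 0.006

Let H be the event that the applicant has used the drug; start with P(H) = 0.01. P('positive'|H) = 0.847, P('positive'|¬H) = 0.299.
Update on result 1 ('positive'): P(H) ← 0.847·0.0100 / (0.847·0.0100 + 0.299·0.9900) = 0.0084700/0.30448 = 0.0278.
Update on result 2 ('negative'): P(H) ← 0.153·0.0278 / (0.153·0.0278 + 0.701·0.9722) = 0.0042561/0.68576 = 0.0062.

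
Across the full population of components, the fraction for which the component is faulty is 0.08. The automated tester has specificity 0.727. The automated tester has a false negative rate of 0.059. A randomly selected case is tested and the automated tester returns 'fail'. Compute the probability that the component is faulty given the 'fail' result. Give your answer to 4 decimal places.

P(H | E) ≈ 0.2306

Let H be the event that the component is faulty. P(H) = 0.08, so P(¬H) = 0.92. With E the 'fail' result, P(E|H) = 0.941 and P(E|¬H) = 0.273.
P(E) = 0.941·0.08 + 0.273·0.92 = 0.075280 + 0.25116 = 0.32644.
By Bayes' theorem, P(H|E) = 0.075280 / 0.32644 = 0.2306.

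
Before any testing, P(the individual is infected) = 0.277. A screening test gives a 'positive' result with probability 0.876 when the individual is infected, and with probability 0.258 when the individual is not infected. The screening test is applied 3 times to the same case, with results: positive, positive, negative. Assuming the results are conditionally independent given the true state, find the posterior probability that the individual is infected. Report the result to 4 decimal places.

Let H be the event that the individual is infected; start with P(H) = 0.277. P('positive'|H) = 0.876, P('positive'|¬H) = 0.258.
Update on result 1 ('positive'): P(H) ← 0.876·0.2770 / (0.876·0.2770 + 0.258·0.7230) = 0.24265/0.42919 = 0.5654.
Update on result 2 ('positive'): P(H) ← 0.876·0.5654 / (0.876·0.5654 + 0.258·0.4346) = 0.49527/0.60740 = 0.8154.
Update on result 3 ('negative'): P(H) ← 0.124·0.8154 / (0.124·0.8154 + 0.742·0.1846) = 0.10111/0.23809 = 0.4247.

Posterior P(H) ≈ 0.4247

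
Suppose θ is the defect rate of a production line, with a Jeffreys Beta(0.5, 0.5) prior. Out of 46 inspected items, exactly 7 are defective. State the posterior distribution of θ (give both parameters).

Posterior: Beta(7.5, 39.5)

The binomial likelihood is conjugate to the Beta prior: with 7 successes and 39 failures, the posterior is Beta(0.5+7, 0.5+39) = Beta(7.5, 39.5).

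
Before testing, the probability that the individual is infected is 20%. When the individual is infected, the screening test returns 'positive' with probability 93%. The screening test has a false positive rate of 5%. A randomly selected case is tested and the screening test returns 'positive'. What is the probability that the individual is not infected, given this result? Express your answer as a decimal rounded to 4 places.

Write H for 'the individual is infected'. Prior odds H:¬H = 0.2/0.8 = 0.25000. For the 'positive' outcome, the likelihood ratio is 0.93/0.05 = 18.600.
Posterior odds = 0.25000 × 18.600 = 4.6500, so P(H|E) = 4.6500/(1+4.6500) = 0.8230. Then P(¬H|E) = 1 − 0.8230 = 0.1770.

P(¬H | E) ≈ 0.1770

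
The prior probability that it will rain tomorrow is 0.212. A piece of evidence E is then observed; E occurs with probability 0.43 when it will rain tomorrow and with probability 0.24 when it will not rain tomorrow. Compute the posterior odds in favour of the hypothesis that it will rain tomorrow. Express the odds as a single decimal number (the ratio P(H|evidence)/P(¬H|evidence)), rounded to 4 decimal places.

Posterior odds ≈ 0.4820

Prior odds = 0.212/(1−0.212) = 0.26904.
Likelihood ratio for E = 0.43/0.24 = 1.7917.
Posterior odds = prior odds × LR = 0.48202.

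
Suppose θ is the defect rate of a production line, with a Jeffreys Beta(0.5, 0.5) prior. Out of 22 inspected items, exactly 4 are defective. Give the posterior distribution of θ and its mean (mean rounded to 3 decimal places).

The binomial likelihood is conjugate to the Beta prior: with 4 successes and 18 failures, the posterior is Beta(0.5+4, 0.5+18) = Beta(4.5, 18.5).
Posterior mean = α/(α+β) = 4.5/23 = 0.196.

Posterior: Beta(4.5, 18.5); mean ≈ 0.196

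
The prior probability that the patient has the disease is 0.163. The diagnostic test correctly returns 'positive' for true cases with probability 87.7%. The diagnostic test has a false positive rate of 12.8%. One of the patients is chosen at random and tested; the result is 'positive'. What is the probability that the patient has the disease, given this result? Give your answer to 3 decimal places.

Write H for 'the patient has the disease'. Prior odds H:¬H = 0.163/0.837 = 0.19474. For the 'positive' outcome, the likelihood ratio is 0.877/0.128 = 6.8516.
Posterior odds = 0.19474 × 6.8516 = 1.3343, so P(H|E) = 1.3343/(1+1.3343) = 0.572.

P(H | E) ≈ 0.572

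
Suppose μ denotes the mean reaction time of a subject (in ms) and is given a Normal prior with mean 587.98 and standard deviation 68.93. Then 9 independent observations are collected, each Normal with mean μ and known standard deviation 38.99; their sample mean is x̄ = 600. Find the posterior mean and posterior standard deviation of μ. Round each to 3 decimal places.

Posterior mean ≈ 599.587; posterior SD ≈ 12.772

Prior precision 1/τ₀² = 1/68.93² = 0.00021047; data precision n/σ² = 9/38.99² = 0.00592020.
Posterior precision = 0.00021047 + 0.00592020 = 0.00613066, giving posterior SD = 1/√0.00613066 = 12.772.
Posterior mean = (0.00021047·587.98 + 0.00592020·600) / 0.00613066 = 599.587.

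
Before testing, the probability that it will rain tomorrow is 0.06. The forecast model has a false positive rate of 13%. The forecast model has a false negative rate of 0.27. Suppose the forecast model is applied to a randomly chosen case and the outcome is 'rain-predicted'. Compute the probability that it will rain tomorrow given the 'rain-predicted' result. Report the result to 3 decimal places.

Let H be the event that it will rain tomorrow. P(H) = 0.06, so P(¬H) = 0.94. With E the 'rain-predicted' result, P(E|H) = 0.73 and P(E|¬H) = 0.13.
P(E) = 0.73·0.06 + 0.13·0.94 = 0.043800 + 0.12220 = 0.16600.
By Bayes' theorem, P(H|E) = 0.043800 / 0.16600 = 0.264.

P(H | E) ≈ 0.264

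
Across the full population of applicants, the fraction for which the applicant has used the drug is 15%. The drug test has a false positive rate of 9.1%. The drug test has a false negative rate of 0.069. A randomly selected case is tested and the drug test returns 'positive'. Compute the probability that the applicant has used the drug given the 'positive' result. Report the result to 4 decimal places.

P(H | E) ≈ 0.6435

Write H for 'the applicant has used the drug'. Prior odds H:¬H = 0.15/0.85 = 0.17647. For the 'positive' outcome, the likelihood ratio is 0.931/0.091 = 10.231.
Posterior odds = 0.17647 × 10.231 = 1.8054, so P(H|E) = 1.8054/(1+1.8054) = 0.6435.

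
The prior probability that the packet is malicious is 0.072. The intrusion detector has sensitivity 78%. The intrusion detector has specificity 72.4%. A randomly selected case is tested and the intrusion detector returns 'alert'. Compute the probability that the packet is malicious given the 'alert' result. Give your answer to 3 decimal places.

P(H | E) ≈ 0.180

Write H for 'the packet is malicious'. Prior odds H:¬H = 0.072/0.928 = 0.077586. For the 'alert' outcome, the likelihood ratio is 0.78/0.276 = 2.8261.
Posterior odds = 0.077586 × 2.8261 = 0.21927, so P(H|E) = 0.21927/(1+0.21927) = 0.180.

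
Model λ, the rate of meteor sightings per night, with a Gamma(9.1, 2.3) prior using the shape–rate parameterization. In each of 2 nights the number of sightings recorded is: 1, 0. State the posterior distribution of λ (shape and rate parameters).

Total count ∑xᵢ = 1 over n = 2 nights.
Gamma is conjugate to the Poisson likelihood: posterior is Gamma(shape = 9.1+1 = 10.1, rate = 2.3+2 = 4.3).

Posterior: Gamma(shape=10.1, rate=4.3)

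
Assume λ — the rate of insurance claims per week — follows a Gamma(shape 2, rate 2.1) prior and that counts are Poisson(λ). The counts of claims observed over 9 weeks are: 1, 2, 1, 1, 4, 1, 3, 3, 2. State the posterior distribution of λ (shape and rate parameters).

The Poisson likelihood adds the total count to the shape and the number of exposure periods to the rate. Here ∑xᵢ = 18 and n = 9, so shape 2→20 and rate 2.1→11.1.

Posterior: Gamma(shape=20, rate=11.1)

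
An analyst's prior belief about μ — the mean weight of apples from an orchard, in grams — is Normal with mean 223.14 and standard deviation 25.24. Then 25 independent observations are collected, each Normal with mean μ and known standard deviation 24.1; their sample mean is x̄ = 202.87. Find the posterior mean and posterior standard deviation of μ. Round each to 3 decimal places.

With known σ, the Normal prior is conjugate. Weight on the data is w = (n/σ²)/(n/σ² + 1/τ₀²) = 0.0430433/(0.0430433+0.00156972) = 0.96481.
Posterior mean = w·x̄ + (1−w)·μ₀ = 0.96481·202.87 + 0.035185·223.14 = 203.583. Posterior variance = 1/(0.0430433+0.00156972) = 22.4150, so SD = 4.734.

Posterior mean ≈ 203.583; posterior SD ≈ 4.734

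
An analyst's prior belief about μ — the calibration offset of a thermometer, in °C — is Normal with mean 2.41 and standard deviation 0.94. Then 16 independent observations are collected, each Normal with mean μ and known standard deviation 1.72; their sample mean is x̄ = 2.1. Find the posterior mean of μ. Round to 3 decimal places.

Posterior mean ≈ 2.154

Prior precision 1/τ₀² = 1/0.94² = 1.13173; data precision n/σ² = 16/1.72² = 5.40833.
Posterior precision = 1.13173 + 5.40833 = 6.54006.
Posterior mean = (1.13173·2.41 + 5.40833·2.1) / 6.54006 = 2.154.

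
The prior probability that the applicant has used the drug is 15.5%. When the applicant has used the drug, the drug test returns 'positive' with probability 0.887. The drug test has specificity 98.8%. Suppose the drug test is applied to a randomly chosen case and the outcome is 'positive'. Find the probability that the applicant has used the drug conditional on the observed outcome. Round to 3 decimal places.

Write H for 'the applicant has used the drug'. Prior odds H:¬H = 0.155/0.845 = 0.18343. For the 'positive' outcome, the likelihood ratio is 0.887/0.012 = 73.917.
Posterior odds = 0.18343 × 73.917 = 13.559, so P(H|E) = 13.559/(1+13.559) = 0.931.

P(H | E) ≈ 0.931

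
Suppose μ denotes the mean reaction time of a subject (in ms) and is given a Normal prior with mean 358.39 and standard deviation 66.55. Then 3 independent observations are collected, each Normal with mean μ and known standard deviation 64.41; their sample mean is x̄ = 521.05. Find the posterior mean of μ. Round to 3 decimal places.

With known σ, the Normal prior is conjugate. Weight on the data is w = (n/σ²)/(n/σ² + 1/τ₀²) = 0.00072313/(0.00072313+0.00022579) = 0.76206.
Posterior mean = w·x̄ + (1−w)·μ₀ = 0.76206·521.05 + 0.23794·358.39 = 482.346.

Posterior mean ≈ 482.346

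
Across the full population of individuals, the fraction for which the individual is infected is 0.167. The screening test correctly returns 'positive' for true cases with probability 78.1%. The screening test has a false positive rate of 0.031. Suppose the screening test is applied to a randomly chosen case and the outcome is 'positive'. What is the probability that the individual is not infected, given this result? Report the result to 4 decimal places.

Let H be the event that the individual is infected. P(H) = 0.167, so P(¬H) = 0.833. With E the 'positive' result, P(E|H) = 0.781 and P(E|¬H) = 0.031.
P(E) = 0.781·0.167 + 0.031·0.833 = 0.13043 + 0.025823 = 0.15625.
By Bayes' theorem, P(H|E) = 0.13043 / 0.15625 = 0.8347. Hence P(¬H|E) = 1 − 0.8347 = 0.1653.

P(¬H | E) ≈ 0.1653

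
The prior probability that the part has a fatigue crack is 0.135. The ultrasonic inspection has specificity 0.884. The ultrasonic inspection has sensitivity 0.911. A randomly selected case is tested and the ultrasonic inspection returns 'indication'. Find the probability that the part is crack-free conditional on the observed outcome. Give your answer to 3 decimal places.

Write H for 'the part has a fatigue crack'. Prior odds H:¬H = 0.135/0.865 = 0.15607. For the 'indication' outcome, the likelihood ratio is 0.911/0.116 = 7.8534.
Posterior odds = 0.15607 × 7.8534 = 1.2257, so P(H|E) = 1.2257/(1+1.2257) = 0.551. Then P(¬H|E) = 1 − 0.551 = 0.449.

P(¬H | E) ≈ 0.449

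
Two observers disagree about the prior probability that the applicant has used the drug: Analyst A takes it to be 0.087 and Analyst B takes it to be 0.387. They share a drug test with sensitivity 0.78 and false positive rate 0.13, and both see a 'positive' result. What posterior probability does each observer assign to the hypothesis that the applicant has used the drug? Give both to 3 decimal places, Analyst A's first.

P('+'|H) = 0.78, P('+'|¬H) = 0.13.
Analyst A: numerator 0.78·0.087 = 0.067860; evidence = 0.067860+0.13·0.913 = 0.18655; posterior = 0.364.
Analyst B: numerator 0.78·0.387 = 0.30186; evidence = 0.30186+0.13·0.613 = 0.38155; posterior = 0.791.

Analyst A: 0.364; Analyst B: 0.791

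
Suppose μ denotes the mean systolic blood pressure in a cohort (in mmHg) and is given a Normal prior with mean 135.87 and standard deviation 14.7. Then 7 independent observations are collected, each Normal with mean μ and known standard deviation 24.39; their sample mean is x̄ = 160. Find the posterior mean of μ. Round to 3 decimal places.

With known σ, the Normal prior is conjugate. Weight on the data is w = (n/σ²)/(n/σ² + 1/τ₀²) = 0.0117672/(0.0117672+0.00462770) = 0.71774.
Posterior mean = w·x̄ + (1−w)·μ₀ = 0.71774·160 + 0.28226·135.87 = 153.189.

Posterior mean ≈ 153.189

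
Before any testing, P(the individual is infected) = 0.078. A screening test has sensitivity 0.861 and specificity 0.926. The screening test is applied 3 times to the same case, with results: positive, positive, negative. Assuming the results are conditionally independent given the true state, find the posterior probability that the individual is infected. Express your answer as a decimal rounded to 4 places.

Let H be the event that the individual is infected; start with P(H) = 0.078. P('positive'|H) = 0.861, P('positive'|¬H) = 0.074.
Update on result 1 ('positive'): P(H) ← 0.861·0.0780 / (0.861·0.0780 + 0.074·0.9220) = 0.067158/0.13539 = 0.4960.
Update on result 2 ('positive'): P(H) ← 0.861·0.4960 / (0.861·0.4960 + 0.074·0.5040) = 0.42710/0.46439 = 0.9197.
Update on result 3 ('negative'): P(H) ← 0.139·0.9197 / (0.139·0.9197 + 0.926·0.0803) = 0.12784/0.20220 = 0.6322.

Posterior P(H) ≈ 0.6322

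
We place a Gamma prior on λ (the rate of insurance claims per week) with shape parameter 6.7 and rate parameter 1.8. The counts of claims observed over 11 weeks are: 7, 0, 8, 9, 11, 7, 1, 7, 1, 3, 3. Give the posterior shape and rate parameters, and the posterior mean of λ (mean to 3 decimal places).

Posterior: Gamma(shape=63.7, rate=12.8); mean ≈ 4.977

Total count ∑xᵢ = 57 over n = 11 weeks.
Gamma is conjugate to the Poisson likelihood: posterior is Gamma(shape = 6.7+57 = 63.7, rate = 1.8+11 = 12.8).
E[λ | data] = 63.7/12.8 = 4.977.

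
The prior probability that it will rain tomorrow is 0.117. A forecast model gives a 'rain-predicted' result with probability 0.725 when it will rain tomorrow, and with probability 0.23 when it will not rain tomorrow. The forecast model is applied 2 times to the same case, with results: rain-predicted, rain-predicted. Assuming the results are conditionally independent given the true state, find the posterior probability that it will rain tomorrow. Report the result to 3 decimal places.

Posterior P(H) ≈ 0.568

With H the event that it will rain tomorrow, the joint likelihood of the observed sequence is P(data|H) = 0.725·0.725 = 0.52563 and P(data|¬H) = 0.23·0.23 = 0.052900.
Bayes: P(H|data) = 0.117·0.52563 / (0.117·0.52563 + 0.883·0.052900) = 0.061498/0.10821 = 0.5683.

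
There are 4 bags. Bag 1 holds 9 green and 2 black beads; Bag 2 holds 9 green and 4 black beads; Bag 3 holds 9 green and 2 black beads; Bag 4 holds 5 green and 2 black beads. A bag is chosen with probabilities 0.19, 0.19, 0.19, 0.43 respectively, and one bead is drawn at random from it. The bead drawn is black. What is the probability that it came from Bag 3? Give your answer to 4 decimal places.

P(black|Bag 1) = 0.1818; P(black|Bag 2) = 0.3077; P(black|Bag 3) = 0.1818; P(black|Bag 4) = 0.2857.
Prior × likelihood for each source: 0.19·0.1818=0.03455, 0.19·0.3077=0.05846, 0.19·0.1818=0.03455, 0.43·0.2857=0.1229. Summing gives P(black) = 0.25041.
P(Bag 3 | black) = 0.03455 / 0.25041 = 0.1380.

Posterior probability ≈ 0.1380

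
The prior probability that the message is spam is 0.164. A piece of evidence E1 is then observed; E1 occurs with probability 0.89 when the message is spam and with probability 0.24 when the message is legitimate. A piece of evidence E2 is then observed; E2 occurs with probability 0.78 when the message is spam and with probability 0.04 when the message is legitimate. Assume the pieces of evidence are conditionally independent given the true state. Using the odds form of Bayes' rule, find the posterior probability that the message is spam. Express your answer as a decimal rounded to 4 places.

Prior odds = 0.164/(1−0.164) = 0.19617.
Likelihood ratio for E1 = 0.89/0.24 = 3.7083.
Likelihood ratio for E2 = 0.78/0.04 = 19.500.
Posterior odds = prior odds × LR₁ × LR₂ = 14.186.
Posterior probability = odds/(1+odds) = 14.186/15.186 = 0.9341.

Posterior probability ≈ 0.9341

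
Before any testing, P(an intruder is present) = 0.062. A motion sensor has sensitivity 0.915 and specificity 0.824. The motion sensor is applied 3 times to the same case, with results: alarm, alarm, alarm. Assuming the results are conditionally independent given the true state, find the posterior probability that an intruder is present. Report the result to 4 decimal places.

Posterior P(H) ≈ 0.9028

Let H be the event that an intruder is present; start with P(H) = 0.062. P('alarm'|H) = 0.915, P('alarm'|¬H) = 0.176.
Update on result 1 ('alarm'): P(H) ← 0.915·0.0620 / (0.915·0.0620 + 0.176·0.9380) = 0.056730/0.22182 = 0.2558.
Update on result 2 ('alarm'): P(H) ← 0.915·0.2558 / (0.915·0.2558 + 0.176·0.7442) = 0.23401/0.36500 = 0.6411.
Update on result 3 ('alarm'): P(H) ← 0.915·0.6411 / (0.915·0.6411 + 0.176·0.3589) = 0.58663/0.64979 = 0.9028.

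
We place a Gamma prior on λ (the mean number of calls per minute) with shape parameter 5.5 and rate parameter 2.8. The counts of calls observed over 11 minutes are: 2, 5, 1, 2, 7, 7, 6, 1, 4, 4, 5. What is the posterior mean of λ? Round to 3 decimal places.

Total count ∑xᵢ = 44 over n = 11 minutes.
Gamma is conjugate to the Poisson likelihood: posterior is Gamma(shape = 5.5+44 = 49.5, rate = 2.8+11 = 13.8).
E[λ | data] = 49.5/13.8 = 3.587.

Posterior mean ≈ 3.587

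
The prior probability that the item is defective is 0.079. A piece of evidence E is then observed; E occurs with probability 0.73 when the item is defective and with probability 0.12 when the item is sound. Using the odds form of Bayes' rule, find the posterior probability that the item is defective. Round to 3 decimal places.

Posterior probability ≈ 0.343

Prior odds = 0.079/(1−0.079) = 0.085776.
Likelihood ratio for E = 0.73/0.12 = 6.0833.
Posterior odds = prior odds × LR = 0.52181.
Posterior probability = odds/(1+odds) = 0.52181/1.5218 = 0.343.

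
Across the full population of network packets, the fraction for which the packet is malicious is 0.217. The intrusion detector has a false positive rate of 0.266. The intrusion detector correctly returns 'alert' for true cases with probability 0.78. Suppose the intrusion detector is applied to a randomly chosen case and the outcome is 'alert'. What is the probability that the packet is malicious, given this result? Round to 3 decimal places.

Let H be the event that the packet is malicious. P(H) = 0.217, so P(¬H) = 0.783. With E the 'alert' result, P(E|H) = 0.78 and P(E|¬H) = 0.266.
P(E) = 0.78·0.217 + 0.266·0.783 = 0.16926 + 0.20828 = 0.37754.
By Bayes' theorem, P(H|E) = 0.16926 / 0.37754 = 0.448.

P(H | E) ≈ 0.448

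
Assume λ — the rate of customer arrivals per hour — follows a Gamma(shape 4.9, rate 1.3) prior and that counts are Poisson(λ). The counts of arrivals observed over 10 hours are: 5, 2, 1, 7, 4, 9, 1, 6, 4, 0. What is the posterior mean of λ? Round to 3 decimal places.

Total count ∑xᵢ = 39 over n = 10 hours.
Gamma is conjugate to the Poisson likelihood: posterior is Gamma(shape = 4.9+39 = 43.9, rate = 1.3+10 = 11.3).
E[λ | data] = 43.9/11.3 = 3.885.

Posterior mean ≈ 3.885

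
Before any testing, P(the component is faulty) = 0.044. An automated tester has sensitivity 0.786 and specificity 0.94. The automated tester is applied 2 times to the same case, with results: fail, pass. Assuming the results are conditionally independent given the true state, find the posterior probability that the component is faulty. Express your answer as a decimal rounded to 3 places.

Posterior P(H) ≈ 0.121

Let H be the event that the component is faulty; start with P(H) = 0.044. P('fail'|H) = 0.786, P('fail'|¬H) = 0.06.
Update on result 1 ('fail'): P(H) ← 0.786·0.0440 / (0.786·0.0440 + 0.06·0.9560) = 0.034584/0.091944 = 0.3761.
Update on result 2 ('pass'): P(H) ← 0.214·0.3761 / (0.214·0.3761 + 0.94·0.6239) = 0.080494/0.66692 = 0.1207.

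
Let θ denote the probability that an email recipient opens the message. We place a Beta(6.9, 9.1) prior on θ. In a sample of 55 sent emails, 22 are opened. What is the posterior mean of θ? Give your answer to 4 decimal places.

Posterior mean ≈ 0.4070

Observing 22 successes and 33 failures updates Beta(6.9, 9.1) by adding the success and failure counts to the two shape parameters: α = 6.9+22 = 28.9, β = 9.1+33 = 42.1.
Posterior mean = α/(α+β) = 28.9/71 = 0.4070.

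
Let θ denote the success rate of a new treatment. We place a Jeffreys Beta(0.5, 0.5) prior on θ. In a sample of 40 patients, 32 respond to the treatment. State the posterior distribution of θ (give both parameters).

Observing 32 successes and 8 failures updates Beta(0.5, 0.5) by adding the success and failure counts to the two shape parameters: α = 0.5+32 = 32.5, β = 0.5+8 = 8.5.

Posterior: Beta(32.5, 8.5)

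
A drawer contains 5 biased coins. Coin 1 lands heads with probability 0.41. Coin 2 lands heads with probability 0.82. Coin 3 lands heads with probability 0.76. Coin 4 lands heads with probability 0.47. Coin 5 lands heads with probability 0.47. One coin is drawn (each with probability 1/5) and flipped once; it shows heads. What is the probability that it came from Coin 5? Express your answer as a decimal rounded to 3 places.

Posterior probability ≈ 0.160

P(heads|C1) = 0.41; P(heads|C2) = 0.82; P(heads|C3) = 0.76; P(heads|C4) = 0.47; P(heads|C5) = 0.47.
Prior × likelihood for each source: 0.2·0.41=0.08200, 0.2·0.82=0.1640, 0.2·0.76=0.1520, 0.2·0.47=0.09400, 0.2·0.47=0.09400. Summing gives P(heads) = 0.58600.
P(Coin 5 | heads) = 0.09400 / 0.58600 = 0.160.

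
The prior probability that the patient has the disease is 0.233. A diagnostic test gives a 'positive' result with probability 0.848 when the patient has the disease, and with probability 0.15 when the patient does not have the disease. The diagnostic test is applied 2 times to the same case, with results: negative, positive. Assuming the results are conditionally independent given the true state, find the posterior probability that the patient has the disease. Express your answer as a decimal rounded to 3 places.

Posterior P(H) ≈ 0.235

Let H be the event that the patient has the disease; start with P(H) = 0.233. P('positive'|H) = 0.848, P('positive'|¬H) = 0.15.
Update on result 1 ('negative'): P(H) ← 0.152·0.2330 / (0.152·0.2330 + 0.85·0.7670) = 0.035416/0.68737 = 0.0515.
Update on result 2 ('positive'): P(H) ← 0.848·0.0515 / (0.848·0.0515 + 0.15·0.9485) = 0.043693/0.18596 = 0.2350.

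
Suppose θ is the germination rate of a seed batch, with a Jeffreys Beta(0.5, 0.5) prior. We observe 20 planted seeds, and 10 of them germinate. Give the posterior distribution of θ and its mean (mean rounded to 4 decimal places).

Posterior: Beta(10.5, 10.5); mean ≈ 0.5000

The binomial likelihood is conjugate to the Beta prior: with 10 successes and 10 failures, the posterior is Beta(0.5+10, 0.5+10) = Beta(10.5, 10.5).
Posterior mean = α/(α+β) = 10.5/21 = 0.5000.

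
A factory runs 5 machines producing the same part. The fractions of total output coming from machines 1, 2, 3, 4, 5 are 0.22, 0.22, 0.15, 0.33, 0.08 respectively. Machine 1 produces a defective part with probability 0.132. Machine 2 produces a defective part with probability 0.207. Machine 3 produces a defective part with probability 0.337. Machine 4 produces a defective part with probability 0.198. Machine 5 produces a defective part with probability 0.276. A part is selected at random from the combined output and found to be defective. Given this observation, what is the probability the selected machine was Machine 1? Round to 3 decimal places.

Posterior probability ≈ 0.137

P(defective|M1) = 0.132; P(defective|M2) = 0.207; P(defective|M3) = 0.337; P(defective|M4) = 0.198; P(defective|M5) = 0.276.
Prior × likelihood for each source: 0.22·0.132=0.02904, 0.22·0.207=0.04554, 0.15·0.337=0.05055, 0.33·0.198=0.06534, 0.08·0.276=0.02208. Summing gives P(defective) = 0.21255.
P(Machine 1 | defective) = 0.02904 / 0.21255 = 0.137.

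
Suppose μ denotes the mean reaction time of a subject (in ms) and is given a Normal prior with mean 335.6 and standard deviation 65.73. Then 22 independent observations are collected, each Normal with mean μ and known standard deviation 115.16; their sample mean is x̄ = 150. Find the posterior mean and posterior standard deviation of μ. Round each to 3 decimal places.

Posterior mean ≈ 172.725; posterior SD ≈ 23.000

With known σ, the Normal prior is conjugate. Weight on the data is w = (n/σ²)/(n/σ² + 1/τ₀²) = 0.00165890/(0.00165890+0.00023146) = 0.87756.
Posterior mean = w·x̄ + (1−w)·μ₀ = 0.87756·150 + 0.12244·335.6 = 172.725. Posterior variance = 1/(0.00165890+0.00023146) = 529.001, so SD = 23.000.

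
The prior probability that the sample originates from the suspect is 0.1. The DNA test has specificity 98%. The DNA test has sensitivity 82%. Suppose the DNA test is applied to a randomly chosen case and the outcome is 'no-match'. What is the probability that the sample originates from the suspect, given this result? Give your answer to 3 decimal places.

Write H for 'the sample originates from the suspect'. Prior odds H:¬H = 0.1/0.9 = 0.11111. For the 'no-match' outcome, the likelihood ratio is 0.18/0.98 = 0.18367.
Posterior odds = 0.11111 × 0.18367 = 0.020408, so P(H|E) = 0.020408/(1+0.020408) = 0.020.

P(H | E) ≈ 0.020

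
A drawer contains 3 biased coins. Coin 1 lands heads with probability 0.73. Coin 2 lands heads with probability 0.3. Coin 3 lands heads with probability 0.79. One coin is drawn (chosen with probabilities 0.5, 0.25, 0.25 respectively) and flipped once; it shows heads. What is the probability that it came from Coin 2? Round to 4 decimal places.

Tabulate prior·likelihood by source: [1] prior 0.5, lik 0.73, product 0.3650; [2] prior 0.25, lik 0.3, product 0.07500; [3] prior 0.25, lik 0.79, product 0.1975.
Normalizing constant = 0.63750; the posterior for Coin 2 is its product over the sum, 0.07500/0.63750 = 0.1176.

Posterior probability ≈ 0.1176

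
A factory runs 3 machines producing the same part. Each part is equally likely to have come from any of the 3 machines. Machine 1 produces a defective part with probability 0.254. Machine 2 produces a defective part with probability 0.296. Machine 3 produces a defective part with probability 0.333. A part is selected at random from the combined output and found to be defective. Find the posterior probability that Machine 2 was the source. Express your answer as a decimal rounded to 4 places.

P(defective|M1) = 0.254; P(defective|M2) = 0.296; P(defective|M3) = 0.333.
Prior × likelihood for each source: 0.333333·0.254=0.08467, 0.333333·0.296=0.09867, 0.333333·0.333=0.1110. Summing gives P(defective) = 0.29433.
P(Machine 2 | defective) = 0.09867 / 0.29433 = 0.3352.

Posterior probability ≈ 0.3352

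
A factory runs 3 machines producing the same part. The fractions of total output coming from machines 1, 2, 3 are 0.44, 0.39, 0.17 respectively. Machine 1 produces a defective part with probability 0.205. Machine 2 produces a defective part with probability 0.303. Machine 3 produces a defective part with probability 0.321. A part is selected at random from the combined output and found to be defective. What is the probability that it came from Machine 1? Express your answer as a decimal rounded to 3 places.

Posterior probability ≈ 0.343

Tabulate prior·likelihood by source: [1] prior 0.44, lik 0.205, product 0.09020; [2] prior 0.39, lik 0.303, product 0.1182; [3] prior 0.17, lik 0.321, product 0.05457.
Normalizing constant = 0.26294; the posterior for Machine 1 is its product over the sum, 0.09020/0.26294 = 0.343.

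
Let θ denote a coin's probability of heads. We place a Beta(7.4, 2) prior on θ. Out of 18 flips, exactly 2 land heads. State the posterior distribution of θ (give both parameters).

The binomial likelihood is conjugate to the Beta prior: with 2 successes and 16 failures, the posterior is Beta(7.4+2, 2+16) = Beta(9.4, 18).

Posterior: Beta(9.4, 18)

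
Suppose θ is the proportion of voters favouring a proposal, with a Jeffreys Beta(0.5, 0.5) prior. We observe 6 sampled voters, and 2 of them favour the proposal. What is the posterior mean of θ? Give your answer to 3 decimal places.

Observing 2 successes and 4 failures updates Beta(0.5, 0.5) by adding the success and failure counts to the two shape parameters: α = 0.5+2 = 2.5, β = 0.5+4 = 4.5.
Posterior mean = α/(α+β) = 2.5/7 = 0.357.

Posterior mean ≈ 0.357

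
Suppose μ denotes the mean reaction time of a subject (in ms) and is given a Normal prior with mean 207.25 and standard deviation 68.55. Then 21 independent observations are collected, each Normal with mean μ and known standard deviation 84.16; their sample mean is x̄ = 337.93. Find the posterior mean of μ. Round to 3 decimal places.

Posterior mean ≈ 329.179

Prior precision 1/τ₀² = 1/68.55² = 0.00021281; data precision n/σ² = 21/84.16² = 0.00296488.
Posterior precision = 0.00021281 + 0.00296488 = 0.00317769.
Posterior mean = (0.00021281·207.25 + 0.00296488·337.93) / 0.00317769 = 329.179.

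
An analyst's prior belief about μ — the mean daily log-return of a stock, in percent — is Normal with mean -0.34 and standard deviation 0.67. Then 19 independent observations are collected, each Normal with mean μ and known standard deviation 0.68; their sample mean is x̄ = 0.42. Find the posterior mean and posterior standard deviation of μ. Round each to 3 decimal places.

With known σ, the Normal prior is conjugate. Weight on the data is w = (n/σ²)/(n/σ² + 1/τ₀²) = 41.0900/(41.0900+2.22767) = 0.94857.
Posterior mean = w·x̄ + (1−w)·μ₀ = 0.94857·0.42 + 0.051426·-0.34 = 0.381. Posterior variance = 1/(41.0900+2.22767) = 0.0230853, so SD = 0.152.

Posterior mean ≈ 0.381; posterior SD ≈ 0.152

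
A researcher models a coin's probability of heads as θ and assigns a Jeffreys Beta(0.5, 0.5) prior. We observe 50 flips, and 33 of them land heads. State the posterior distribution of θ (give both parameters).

Posterior: Beta(33.5, 17.5)

The binomial likelihood is conjugate to the Beta prior: with 33 successes and 17 failures, the posterior is Beta(0.5+33, 0.5+17) = Beta(33.5, 17.5).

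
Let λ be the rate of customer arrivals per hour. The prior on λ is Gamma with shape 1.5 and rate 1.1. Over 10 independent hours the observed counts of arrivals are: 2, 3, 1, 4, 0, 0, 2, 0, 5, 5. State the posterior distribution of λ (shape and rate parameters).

The Poisson likelihood adds the total count to the shape and the number of exposure periods to the rate. Here ∑xᵢ = 22 and n = 10, so shape 1.5→23.5 and rate 1.1→11.1.

Posterior: Gamma(shape=23.5, rate=11.1)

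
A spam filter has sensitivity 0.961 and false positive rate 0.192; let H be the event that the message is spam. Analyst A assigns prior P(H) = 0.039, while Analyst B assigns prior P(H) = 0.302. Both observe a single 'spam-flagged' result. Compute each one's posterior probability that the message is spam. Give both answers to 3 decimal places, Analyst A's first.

Analyst A: 0.169; Analyst B: 0.684

The likelihood ratio for a 'spam-flagged' result is 0.961/0.192 = 5.0052.
Analyst A: prior odds 0.039/0.961 = 0.040583; posterior odds 0.20312; posterior probability 0.169.
Analyst B: prior odds 0.302/0.698 = 0.43266; posterior odds 2.1656; posterior probability 0.684.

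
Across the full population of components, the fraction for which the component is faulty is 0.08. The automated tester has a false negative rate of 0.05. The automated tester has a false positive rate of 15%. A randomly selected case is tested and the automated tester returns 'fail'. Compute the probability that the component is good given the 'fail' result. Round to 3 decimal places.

Let H be the event that the component is faulty. P(H) = 0.08, so P(¬H) = 0.92. With E the 'fail' result, P(E|H) = 0.95 and P(E|¬H) = 0.15.
P(E) = 0.95·0.08 + 0.15·0.92 = 0.076000 + 0.13800 = 0.21400.
By Bayes' theorem, P(H|E) = 0.076000 / 0.21400 = 0.355. Hence P(¬H|E) = 1 − 0.355 = 0.645.

P(¬H | E) ≈ 0.645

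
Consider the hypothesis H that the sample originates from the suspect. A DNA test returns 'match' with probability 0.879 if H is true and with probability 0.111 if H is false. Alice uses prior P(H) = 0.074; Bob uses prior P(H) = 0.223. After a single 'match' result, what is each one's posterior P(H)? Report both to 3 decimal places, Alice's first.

The likelihood ratio for a 'match' result is 0.879/0.111 = 7.9189.
Alice: prior odds 0.074/0.926 = 0.079914; posterior odds 0.63283; posterior probability 0.388.
Bob: prior odds 0.223/0.777 = 0.28700; posterior odds 2.2727; posterior probability 0.694.

Alice: 0.388; Bob: 0.694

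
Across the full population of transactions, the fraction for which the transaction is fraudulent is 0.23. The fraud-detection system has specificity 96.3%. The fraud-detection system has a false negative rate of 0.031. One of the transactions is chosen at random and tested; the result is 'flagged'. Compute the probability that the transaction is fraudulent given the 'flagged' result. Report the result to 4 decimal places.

Let H be the event that the transaction is fraudulent. P(H) = 0.23, so P(¬H) = 0.77. With E the 'flagged' result, P(E|H) = 0.969 and P(E|¬H) = 0.037.
P(E) = 0.969·0.23 + 0.037·0.77 = 0.22287 + 0.028490 = 0.25136.
By Bayes' theorem, P(H|E) = 0.22287 / 0.25136 = 0.8867.

P(H | E) ≈ 0.8867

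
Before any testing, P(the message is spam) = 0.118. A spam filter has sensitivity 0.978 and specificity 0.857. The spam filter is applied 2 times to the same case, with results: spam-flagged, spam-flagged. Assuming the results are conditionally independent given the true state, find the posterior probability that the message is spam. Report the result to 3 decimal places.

Posterior P(H) ≈ 0.862

With H the event that the message is spam, the joint likelihood of the observed sequence is P(data|H) = 0.978·0.978 = 0.95648 and P(data|¬H) = 0.143·0.143 = 0.020449.
Bayes: P(H|data) = 0.118·0.95648 / (0.118·0.95648 + 0.882·0.020449) = 0.11287/0.13090 = 0.8622.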